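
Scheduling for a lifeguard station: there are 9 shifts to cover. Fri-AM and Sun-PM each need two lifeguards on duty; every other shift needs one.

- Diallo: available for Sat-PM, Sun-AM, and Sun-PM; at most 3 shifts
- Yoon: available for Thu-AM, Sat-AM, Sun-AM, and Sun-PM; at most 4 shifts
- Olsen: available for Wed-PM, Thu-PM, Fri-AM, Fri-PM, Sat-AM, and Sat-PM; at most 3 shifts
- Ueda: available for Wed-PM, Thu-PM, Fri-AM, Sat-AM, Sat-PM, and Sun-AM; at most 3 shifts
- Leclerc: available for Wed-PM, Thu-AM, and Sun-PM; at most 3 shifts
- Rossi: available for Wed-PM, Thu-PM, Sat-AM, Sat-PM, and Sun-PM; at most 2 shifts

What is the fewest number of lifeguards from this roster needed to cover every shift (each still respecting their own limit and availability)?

4

11 slots to fill and no one can take more than 4, so at least ⌈11/4⌉ = 3 lifeguards are needed.
Any 3 lifeguards together have capacity at most 4+3+3 = 10 < 11 slots, so 3 can never suffice.
Diallo, Yoon, Olsen, and Ueda alone can cover everything: Wed-PM→Olsen, Thu-AM→Yoon, Thu-PM→Ueda, Fri-AM→Olsen+Ueda, Fri-PM→Olsen, Sat-AM→Yoon, Sat-PM→Diallo, Sun-AM→Diallo, Sun-PM→Diallo+Yoon.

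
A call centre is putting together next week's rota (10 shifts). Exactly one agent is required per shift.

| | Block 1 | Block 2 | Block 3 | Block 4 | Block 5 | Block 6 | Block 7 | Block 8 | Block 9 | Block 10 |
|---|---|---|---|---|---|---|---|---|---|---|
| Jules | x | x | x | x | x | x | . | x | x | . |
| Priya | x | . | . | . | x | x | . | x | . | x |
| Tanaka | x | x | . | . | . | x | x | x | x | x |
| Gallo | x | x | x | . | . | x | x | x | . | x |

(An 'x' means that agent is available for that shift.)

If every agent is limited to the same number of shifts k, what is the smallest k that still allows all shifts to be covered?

With 4 agents and 10 worker-slots to fill, someone must work at least ⌈10/4⌉ = 3 shifts, so k ≥ 3.
k = 3 works: Block 1→Priya, Block 2→Tanaka, Block 3→Jules, Block 4→Jules, Block 5→Jules, Block 6→Priya, Block 7→Tanaka, Block 8→Gallo, Block 9→Tanaka, Block 10→Priya.
Loads: Jules 3, Priya 3, Tanaka 3, Gallo 1 — all ≤ 3.

3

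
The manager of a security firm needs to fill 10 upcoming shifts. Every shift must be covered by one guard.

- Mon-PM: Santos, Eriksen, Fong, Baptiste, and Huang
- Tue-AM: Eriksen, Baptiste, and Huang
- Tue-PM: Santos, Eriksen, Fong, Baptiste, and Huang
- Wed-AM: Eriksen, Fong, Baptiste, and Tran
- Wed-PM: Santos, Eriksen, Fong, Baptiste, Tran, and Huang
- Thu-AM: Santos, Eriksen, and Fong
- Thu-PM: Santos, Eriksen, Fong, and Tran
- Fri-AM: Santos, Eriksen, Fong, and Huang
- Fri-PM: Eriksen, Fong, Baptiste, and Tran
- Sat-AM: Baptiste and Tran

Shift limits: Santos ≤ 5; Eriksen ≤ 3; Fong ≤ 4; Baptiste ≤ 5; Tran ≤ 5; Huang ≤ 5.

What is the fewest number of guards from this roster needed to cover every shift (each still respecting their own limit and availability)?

10 slots to fill and no one can take more than 5, so at least ⌈10/5⌉ = 2 guards are needed.
Santos and Baptiste alone can cover everything: Mon-PM→Santos, Tue-AM→Baptiste, Tue-PM→Santos, Wed-AM→Baptiste, Wed-PM→Baptiste, Thu-AM→Santos, Thu-PM→Santos, Fri-AM→Santos, Fri-PM→Baptiste, Sat-AM→Baptiste.

2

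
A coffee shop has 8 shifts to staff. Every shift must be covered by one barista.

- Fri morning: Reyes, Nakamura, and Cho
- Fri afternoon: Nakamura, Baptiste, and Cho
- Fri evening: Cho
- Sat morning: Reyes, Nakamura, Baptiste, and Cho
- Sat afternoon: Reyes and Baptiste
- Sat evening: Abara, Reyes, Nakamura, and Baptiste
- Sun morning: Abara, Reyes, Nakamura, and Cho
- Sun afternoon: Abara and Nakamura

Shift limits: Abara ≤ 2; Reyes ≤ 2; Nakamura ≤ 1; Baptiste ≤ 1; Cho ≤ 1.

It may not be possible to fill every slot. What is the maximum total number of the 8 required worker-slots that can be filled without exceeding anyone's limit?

Total capacity across all baristas is 2+2+1+1+1 = 7, and 8 slots are needed, so at most 7 can be filled.
An assignment achieving 7: Fri morning→Reyes, Fri afternoon→Nakamura, Fri evening→Cho, Sat morning→Baptiste, Sat afternoon→Reyes, Sat evening→Abara, Sun afternoon→Abara.
Loads: Abara 2/2, Reyes 2/2, Nakamura 1/1, Baptiste 1/1, Cho 1/1.

7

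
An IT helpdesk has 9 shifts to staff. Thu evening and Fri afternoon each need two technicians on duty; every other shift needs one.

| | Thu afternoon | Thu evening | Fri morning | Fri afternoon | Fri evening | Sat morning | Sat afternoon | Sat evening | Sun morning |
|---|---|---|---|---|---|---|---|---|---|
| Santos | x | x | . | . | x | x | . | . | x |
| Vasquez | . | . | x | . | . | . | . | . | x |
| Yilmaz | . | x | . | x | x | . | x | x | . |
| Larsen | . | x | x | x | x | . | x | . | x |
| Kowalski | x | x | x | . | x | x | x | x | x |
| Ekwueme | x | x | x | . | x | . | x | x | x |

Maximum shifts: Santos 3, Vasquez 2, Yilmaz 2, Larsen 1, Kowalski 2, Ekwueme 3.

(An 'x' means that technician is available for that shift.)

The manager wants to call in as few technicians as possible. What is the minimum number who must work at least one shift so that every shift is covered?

5

11 slots to fill and no one can take more than 3, so at least ⌈11/3⌉ = 4 technicians are needed.
Any 4 technicians together have capacity at most 3+3+2+2 = 10 < 11 slots, so 4 can never suffice.
Santos, Vasquez, Yilmaz, Larsen, and Ekwueme alone can cover everything: Thu afternoon→Santos, Thu evening→Santos+Ekwueme, Fri morning→Vasquez, Fri afternoon→Yilmaz+Larsen, Fri evening→Ekwueme, Sat morning→Santos, Sat afternoon→Ekwueme, Sat evening→Yilmaz, Sun morning→Vasquez.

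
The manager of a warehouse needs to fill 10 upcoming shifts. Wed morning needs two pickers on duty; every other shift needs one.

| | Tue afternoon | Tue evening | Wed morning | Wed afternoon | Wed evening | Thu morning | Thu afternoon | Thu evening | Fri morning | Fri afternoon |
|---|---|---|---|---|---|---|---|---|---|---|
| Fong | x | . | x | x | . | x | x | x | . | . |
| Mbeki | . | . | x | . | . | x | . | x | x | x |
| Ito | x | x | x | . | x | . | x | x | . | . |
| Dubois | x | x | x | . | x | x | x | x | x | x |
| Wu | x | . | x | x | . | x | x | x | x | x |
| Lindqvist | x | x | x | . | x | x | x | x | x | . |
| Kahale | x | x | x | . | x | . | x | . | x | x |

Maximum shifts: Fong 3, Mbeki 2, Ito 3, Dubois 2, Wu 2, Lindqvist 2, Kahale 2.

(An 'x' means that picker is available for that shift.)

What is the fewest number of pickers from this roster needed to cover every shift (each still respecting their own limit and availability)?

11 slots to fill and no one can take more than 3, so at least ⌈11/3⌉ = 4 pickers are needed.
Any 4 pickers together have capacity at most 3+3+2+2 = 10 < 11 slots, so 4 can never suffice.
Fong, Mbeki, Ito, Dubois, and Wu alone can cover everything: Tue afternoon→Fong, Tue evening→Ito, Wed morning→Dubois+Wu, Wed afternoon→Fong, Wed evening→Ito, Thu morning→Fong, Thu afternoon→Ito, Thu evening→Dubois, Fri morning→Mbeki, Fri afternoon→Mbeki.

5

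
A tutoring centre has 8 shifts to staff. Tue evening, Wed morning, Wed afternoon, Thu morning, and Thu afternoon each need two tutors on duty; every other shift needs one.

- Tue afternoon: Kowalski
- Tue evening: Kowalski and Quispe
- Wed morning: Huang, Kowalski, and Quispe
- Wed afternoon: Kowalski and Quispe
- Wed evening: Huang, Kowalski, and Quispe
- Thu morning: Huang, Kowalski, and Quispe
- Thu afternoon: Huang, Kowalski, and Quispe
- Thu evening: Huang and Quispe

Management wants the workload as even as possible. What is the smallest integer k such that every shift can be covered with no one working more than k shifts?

5

With 3 tutors and 13 worker-slots to fill, someone must work at least ⌈13/3⌉ = 5 shifts, so k ≥ 5.
k = 5 works: Tue afternoon→Kowalski, Tue evening→Kowalski+Quispe, Wed morning→Huang+Kowalski, Wed afternoon→Kowalski+Quispe, Wed evening→Huang, Thu morning→Huang+Kowalski, Thu afternoon→Huang+Quispe, Thu evening→Huang.
Loads: Huang 5, Kowalski 5, Quispe 3 — all ≤ 5.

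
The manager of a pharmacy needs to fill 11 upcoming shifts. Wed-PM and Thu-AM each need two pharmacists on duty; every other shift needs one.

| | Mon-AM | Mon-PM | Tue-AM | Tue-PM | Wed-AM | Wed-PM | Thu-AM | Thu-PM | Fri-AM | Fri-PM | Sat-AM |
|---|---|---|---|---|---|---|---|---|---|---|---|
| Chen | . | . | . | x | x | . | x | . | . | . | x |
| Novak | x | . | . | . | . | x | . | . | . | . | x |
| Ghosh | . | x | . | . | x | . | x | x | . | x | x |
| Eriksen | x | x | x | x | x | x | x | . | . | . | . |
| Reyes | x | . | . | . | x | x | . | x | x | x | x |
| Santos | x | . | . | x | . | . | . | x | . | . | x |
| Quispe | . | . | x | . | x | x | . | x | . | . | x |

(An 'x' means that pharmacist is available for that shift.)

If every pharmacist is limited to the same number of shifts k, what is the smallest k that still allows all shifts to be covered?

With 7 pharmacists and 13 worker-slots to fill, someone must work at least ⌈13/7⌉ = 2 shifts, so k ≥ 2.
k = 2 works: Mon-AM→Novak, Mon-PM→Ghosh, Tue-AM→Eriksen, Tue-PM→Chen, Wed-AM→Quispe, Wed-PM→Novak+Quispe, Thu-AM→Chen+Eriksen, Thu-PM→Reyes, Fri-AM→Reyes, Fri-PM→Ghosh, Sat-AM→Santos.
Loads: Chen 2, Novak 2, Ghosh 2, Eriksen 2, Reyes 2, Santos 1, Quispe 2 — all ≤ 2.

2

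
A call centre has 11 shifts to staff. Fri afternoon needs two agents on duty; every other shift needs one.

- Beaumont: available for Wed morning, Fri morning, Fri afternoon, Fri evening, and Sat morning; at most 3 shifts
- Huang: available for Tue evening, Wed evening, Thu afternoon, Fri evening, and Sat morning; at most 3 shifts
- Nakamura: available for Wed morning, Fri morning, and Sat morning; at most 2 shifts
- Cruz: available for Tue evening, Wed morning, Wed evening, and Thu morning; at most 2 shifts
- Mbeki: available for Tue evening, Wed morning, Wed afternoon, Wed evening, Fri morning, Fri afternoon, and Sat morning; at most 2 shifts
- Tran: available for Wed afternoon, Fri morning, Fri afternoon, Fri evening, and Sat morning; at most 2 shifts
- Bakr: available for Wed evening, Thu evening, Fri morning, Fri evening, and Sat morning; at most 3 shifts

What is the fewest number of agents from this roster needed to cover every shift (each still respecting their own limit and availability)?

12 slots to fill and no one can take more than 3, so at least ⌈12/3⌉ = 4 agents are needed.
Any 4 agents together have capacity at most 3+3+3+2 = 11 < 12 slots, so 4 can never suffice.
Beaumont, Huang, Cruz, Mbeki, and Bakr alone can cover everything: Tue evening→Huang, Wed morning→Beaumont, Wed afternoon→Mbeki, Wed evening→Cruz, Thu morning→Cruz, Thu afternoon→Huang, Thu evening→Bakr, Fri morning→Beaumont, Fri afternoon→Beaumont+Mbeki, Fri evening→Huang, Sat morning→Bakr.

5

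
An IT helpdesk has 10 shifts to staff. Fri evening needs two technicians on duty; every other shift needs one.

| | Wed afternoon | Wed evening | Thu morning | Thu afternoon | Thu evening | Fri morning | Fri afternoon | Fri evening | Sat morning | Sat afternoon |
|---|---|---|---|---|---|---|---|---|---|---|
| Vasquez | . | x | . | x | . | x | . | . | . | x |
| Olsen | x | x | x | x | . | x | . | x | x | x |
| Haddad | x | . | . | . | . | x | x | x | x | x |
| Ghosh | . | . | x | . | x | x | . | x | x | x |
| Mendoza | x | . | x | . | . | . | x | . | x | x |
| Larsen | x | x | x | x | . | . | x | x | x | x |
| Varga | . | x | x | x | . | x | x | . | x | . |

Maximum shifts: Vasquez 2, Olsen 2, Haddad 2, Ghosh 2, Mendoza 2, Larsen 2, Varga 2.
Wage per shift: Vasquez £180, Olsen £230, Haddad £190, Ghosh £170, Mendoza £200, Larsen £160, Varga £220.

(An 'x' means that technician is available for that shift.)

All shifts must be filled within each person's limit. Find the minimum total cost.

£2020

Thu evening can only be covered by Ghosh, so that assignment is forced.
Picking the cheapest available technician for each shift independently would cost £1790, but that ignores the shift limits.
An optimal schedule: Wed afternoon→Larsen, Wed evening→Larsen, Thu morning→Mendoza, Thu afternoon→Vasquez, Thu evening→Ghosh, Fri morning→Vasquez, Fri afternoon→Haddad, Fri evening→Ghosh+Haddad, Sat morning→Varga, Sat afternoon→Mendoza.
Total: 160 + 160 + 200 + 180 + 170 + 180 + 190 + 170 + 190 + 220 + 200 = £2020.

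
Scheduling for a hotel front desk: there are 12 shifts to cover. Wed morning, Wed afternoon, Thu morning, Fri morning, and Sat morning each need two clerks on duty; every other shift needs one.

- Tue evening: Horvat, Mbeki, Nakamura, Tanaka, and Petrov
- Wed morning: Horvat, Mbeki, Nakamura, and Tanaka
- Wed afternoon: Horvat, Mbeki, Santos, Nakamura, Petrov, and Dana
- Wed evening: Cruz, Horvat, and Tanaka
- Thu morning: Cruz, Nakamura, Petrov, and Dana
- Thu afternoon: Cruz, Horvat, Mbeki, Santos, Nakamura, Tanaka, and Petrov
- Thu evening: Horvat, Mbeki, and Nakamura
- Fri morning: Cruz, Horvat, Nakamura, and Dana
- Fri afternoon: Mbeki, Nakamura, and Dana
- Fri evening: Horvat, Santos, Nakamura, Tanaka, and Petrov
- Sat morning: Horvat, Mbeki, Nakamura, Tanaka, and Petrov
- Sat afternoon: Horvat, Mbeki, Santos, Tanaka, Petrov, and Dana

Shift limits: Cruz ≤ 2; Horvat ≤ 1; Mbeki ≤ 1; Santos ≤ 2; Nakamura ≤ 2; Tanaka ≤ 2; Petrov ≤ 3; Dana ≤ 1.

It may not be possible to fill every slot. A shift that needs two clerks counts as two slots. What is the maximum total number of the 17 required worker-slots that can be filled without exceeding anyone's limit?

Total capacity across all clerks is 2+1+1+2+2+2+3+1 = 14, and 17 slots are needed, so at most 14 can be filled.
An assignment achieving 14: Tue evening→Tanaka, Wed morning→Nakamura+Tanaka, Wed afternoon→Santos+Petrov, Wed evening→Cruz, Thu morning→Cruz+Nakamura, Thu evening→Horvat, Fri morning→Dana, Fri afternoon→Mbeki, Fri evening→Santos, Sat morning→Petrov, Sat afternoon→Petrov.
Loads: Cruz 2/2, Horvat 1/1, Mbeki 1/1, Santos 2/2, Nakamura 2/2, Tanaka 2/2, Petrov 3/3, Dana 1/1.

14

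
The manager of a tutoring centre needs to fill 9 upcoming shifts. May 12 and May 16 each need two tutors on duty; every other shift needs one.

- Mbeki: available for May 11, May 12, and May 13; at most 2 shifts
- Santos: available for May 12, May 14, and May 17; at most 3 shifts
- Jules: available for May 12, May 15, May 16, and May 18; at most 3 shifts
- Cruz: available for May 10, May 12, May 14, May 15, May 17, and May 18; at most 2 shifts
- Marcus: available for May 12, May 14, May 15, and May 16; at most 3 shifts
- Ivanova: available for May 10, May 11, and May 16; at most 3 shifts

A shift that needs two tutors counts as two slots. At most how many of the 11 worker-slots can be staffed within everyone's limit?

Total capacity across all tutors is 2+3+3+2+3+3 = 16, and 11 slots are needed, so at most 11 can be filled.
An assignment achieving 11: May 10→Cruz, May 11→Mbeki, May 12→Santos+Cruz, May 13→Mbeki, May 14→Santos, May 15→Jules, May 16→Jules+Marcus, May 17→Santos, May 18→Jules.
Loads: Mbeki 2/2, Santos 3/3, Jules 3/3, Cruz 2/2, Marcus 1/3, Ivanova 0/3.

11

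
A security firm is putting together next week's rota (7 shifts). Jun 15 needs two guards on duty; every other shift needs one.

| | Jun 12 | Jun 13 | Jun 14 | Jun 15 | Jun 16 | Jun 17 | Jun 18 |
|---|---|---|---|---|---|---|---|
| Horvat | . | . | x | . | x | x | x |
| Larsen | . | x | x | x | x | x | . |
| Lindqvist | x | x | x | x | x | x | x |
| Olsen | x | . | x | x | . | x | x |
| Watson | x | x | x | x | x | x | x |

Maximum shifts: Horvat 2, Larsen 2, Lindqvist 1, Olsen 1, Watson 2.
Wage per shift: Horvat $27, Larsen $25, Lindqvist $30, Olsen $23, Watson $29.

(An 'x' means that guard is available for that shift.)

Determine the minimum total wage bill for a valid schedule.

Picking the cheapest available guard for each shift independently would cost $190, but that ignores the shift limits.
An optimal schedule: Jun 12→Lindqvist, Jun 13→Larsen, Jun 14→Larsen, Jun 15→Olsen+Watson, Jun 16→Horvat, Jun 17→Watson, Jun 18→Horvat.
Total: 30 + 25 + 25 + 23 + 29 + 27 + 29 + 27 = $215.

$215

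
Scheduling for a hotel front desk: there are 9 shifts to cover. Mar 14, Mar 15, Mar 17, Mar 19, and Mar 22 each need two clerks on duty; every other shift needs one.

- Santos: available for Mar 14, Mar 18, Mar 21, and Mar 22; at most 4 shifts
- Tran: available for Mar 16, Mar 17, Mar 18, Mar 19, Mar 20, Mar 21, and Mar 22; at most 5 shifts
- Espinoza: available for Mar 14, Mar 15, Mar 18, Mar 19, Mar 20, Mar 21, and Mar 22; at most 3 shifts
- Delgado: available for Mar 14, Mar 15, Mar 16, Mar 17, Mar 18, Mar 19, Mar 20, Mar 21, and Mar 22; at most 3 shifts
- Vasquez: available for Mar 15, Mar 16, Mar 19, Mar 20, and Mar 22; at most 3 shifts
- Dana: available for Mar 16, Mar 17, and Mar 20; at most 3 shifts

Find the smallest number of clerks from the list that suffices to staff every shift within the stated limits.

14 slots to fill and no one can take more than 5, so at least ⌈14/5⌉ = 3 clerks are needed.
Any 3 clerks together have capacity at most 5+4+3 = 12 < 14 slots, so 3 can never suffice.
Santos, Tran, Espinoza, and Delgado alone can cover everything: Mar 14→Santos+Espinoza, Mar 15→Espinoza+Delgado, Mar 16→Tran, Mar 17→Tran+Delgado, Mar 18→Santos, Mar 19→Tran+Espinoza, Mar 20→Tran, Mar 21→Santos, Mar 22→Santos+Tran.

4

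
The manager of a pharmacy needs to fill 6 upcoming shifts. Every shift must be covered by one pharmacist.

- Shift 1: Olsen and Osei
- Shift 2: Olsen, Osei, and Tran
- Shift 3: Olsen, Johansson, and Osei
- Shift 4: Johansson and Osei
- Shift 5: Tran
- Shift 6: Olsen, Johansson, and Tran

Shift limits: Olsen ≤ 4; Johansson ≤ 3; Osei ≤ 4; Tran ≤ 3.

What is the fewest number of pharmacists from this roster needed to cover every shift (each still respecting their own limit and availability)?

6 slots to fill and no one can take more than 4, so at least ⌈6/4⌉ = 2 pharmacists are needed.
Osei and Tran alone can cover everything: Shift 1→Osei, Shift 2→Osei, Shift 3→Osei, Shift 4→Osei, Shift 5→Tran, Shift 6→Tran.

2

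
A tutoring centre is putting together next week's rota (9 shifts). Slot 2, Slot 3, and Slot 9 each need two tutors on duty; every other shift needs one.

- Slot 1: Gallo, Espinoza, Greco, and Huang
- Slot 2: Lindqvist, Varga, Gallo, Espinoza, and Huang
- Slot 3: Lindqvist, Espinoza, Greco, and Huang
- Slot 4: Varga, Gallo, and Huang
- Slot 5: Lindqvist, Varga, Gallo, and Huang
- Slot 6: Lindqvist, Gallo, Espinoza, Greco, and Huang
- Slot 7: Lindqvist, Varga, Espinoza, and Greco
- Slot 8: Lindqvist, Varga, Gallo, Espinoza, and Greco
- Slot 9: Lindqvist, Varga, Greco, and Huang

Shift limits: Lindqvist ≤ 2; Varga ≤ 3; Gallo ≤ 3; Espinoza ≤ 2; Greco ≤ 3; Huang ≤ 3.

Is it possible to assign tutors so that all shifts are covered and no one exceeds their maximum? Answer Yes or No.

Yes

One valid schedule: Slot 1→Gallo, Slot 2→Gallo+Espinoza, Slot 3→Espinoza+Greco, Slot 4→Varga, Slot 5→Lindqvist, Slot 6→Gallo, Slot 7→Lindqvist, Slot 8→Varga, Slot 9→Varga+Greco.
Loads: Lindqvist 2/2, Varga 3/3, Gallo 3/3, Espinoza 2/2, Greco 2/3, Huang 0/3 — all within limits.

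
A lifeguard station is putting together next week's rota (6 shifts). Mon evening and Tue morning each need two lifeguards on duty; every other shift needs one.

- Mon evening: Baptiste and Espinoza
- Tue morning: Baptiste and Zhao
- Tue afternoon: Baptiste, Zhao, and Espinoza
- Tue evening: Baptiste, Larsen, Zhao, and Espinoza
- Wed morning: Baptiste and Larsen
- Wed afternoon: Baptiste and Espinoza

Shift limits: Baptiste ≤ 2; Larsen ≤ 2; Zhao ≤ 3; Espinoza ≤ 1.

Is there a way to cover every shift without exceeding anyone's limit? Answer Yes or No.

Total capacity is 8 and 8 slots are needed, so capacity alone doesn't rule it out.
Shifts {Mon evening, Tue morning, Wed afternoon} need 5 worker-slots in total, but the lifeguards available for any of those shifts (Baptiste, Zhao, and Espinoza) can supply at most 4 among them. So no valid schedule exists.

No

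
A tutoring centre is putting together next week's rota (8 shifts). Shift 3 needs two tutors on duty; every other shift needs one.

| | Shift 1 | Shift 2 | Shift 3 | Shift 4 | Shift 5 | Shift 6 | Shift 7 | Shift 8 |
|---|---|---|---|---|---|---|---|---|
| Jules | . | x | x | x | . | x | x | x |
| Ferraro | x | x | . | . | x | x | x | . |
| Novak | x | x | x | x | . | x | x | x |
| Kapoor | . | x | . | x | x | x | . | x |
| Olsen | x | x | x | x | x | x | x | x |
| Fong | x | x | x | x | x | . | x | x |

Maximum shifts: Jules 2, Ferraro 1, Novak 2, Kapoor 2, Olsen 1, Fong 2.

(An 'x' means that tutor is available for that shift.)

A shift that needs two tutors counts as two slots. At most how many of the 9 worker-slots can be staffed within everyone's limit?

9

Total capacity across all tutors is 2+1+2+2+1+2 = 10, and 9 slots are needed, so at most 9 can be filled.
An assignment achieving 9: Shift 1→Ferraro, Shift 2→Fong, Shift 3→Jules+Novak, Shift 4→Jules, Shift 5→Kapoor, Shift 6→Novak, Shift 7→Olsen, Shift 8→Kapoor.
Loads: Jules 2/2, Ferraro 1/1, Novak 2/2, Kapoor 2/2, Olsen 1/1, Fong 1/2.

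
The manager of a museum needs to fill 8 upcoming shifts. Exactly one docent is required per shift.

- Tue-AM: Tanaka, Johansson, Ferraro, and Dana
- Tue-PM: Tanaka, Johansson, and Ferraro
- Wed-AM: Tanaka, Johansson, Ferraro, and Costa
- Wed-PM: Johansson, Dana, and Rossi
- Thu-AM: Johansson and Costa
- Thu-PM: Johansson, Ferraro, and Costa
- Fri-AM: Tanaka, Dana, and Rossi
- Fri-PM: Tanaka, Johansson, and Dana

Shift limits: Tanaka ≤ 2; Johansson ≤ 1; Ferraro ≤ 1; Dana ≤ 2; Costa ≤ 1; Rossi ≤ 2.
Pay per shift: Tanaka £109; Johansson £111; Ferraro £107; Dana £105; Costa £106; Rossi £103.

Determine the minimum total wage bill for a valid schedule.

£847

Picking the cheapest available docent for each shift independently would cost £841, but that ignores the shift limits.
An optimal schedule: Tue-AM→Dana, Tue-PM→Tanaka, Wed-AM→Tanaka, Wed-PM→Rossi, Thu-AM→Costa, Thu-PM→Ferraro, Fri-AM→Rossi, Fri-PM→Dana.
Total: 105 + 109 + 109 + 103 + 106 + 107 + 103 + 105 = £847.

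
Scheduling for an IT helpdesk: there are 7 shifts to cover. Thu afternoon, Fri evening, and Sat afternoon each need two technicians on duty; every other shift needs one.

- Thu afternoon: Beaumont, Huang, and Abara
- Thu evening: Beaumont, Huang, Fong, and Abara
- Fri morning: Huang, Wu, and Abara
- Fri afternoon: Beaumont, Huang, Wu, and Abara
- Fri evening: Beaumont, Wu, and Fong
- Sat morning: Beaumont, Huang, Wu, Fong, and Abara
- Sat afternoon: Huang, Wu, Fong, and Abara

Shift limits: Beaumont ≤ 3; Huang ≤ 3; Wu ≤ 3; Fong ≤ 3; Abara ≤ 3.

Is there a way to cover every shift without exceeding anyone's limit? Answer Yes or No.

Yes

One valid schedule: Thu afternoon→Beaumont+Huang, Thu evening→Beaumont, Fri morning→Huang, Fri afternoon→Huang, Fri evening→Beaumont+Wu, Sat morning→Wu, Sat afternoon→Wu+Fong.
Loads: Beaumont 3/3, Huang 3/3, Wu 3/3, Fong 1/3, Abara 0/3 — all within limits.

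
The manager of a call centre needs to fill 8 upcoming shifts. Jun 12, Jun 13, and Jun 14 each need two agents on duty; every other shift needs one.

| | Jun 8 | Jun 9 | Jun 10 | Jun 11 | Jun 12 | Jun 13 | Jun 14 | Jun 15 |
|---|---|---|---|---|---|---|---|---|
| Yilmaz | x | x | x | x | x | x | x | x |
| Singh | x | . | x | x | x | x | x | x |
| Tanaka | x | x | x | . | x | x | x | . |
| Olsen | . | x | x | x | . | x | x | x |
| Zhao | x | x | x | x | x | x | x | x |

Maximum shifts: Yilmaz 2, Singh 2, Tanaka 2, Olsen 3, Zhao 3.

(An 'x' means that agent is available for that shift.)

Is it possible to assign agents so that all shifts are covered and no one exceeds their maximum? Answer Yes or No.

One valid schedule: Jun 8→Yilmaz, Jun 9→Yilmaz, Jun 10→Tanaka, Jun 11→Singh, Jun 12→Tanaka+Zhao, Jun 13→Olsen+Zhao, Jun 14→Olsen+Zhao, Jun 15→Singh.
Loads: Yilmaz 2/2, Singh 2/2, Tanaka 2/2, Olsen 2/3, Zhao 3/3 — all within limits.

Yes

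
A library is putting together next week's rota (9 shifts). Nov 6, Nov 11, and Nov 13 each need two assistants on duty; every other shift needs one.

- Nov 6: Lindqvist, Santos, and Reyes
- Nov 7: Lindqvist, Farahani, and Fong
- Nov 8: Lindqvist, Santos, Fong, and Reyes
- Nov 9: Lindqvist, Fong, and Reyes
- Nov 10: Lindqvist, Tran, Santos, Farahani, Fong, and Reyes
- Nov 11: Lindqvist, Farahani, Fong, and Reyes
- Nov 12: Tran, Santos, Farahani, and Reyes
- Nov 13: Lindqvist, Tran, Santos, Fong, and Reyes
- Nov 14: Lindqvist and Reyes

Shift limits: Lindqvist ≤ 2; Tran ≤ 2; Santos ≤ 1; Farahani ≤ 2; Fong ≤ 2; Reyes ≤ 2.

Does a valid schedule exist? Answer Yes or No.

No

Total capacity is 2+2+1+2+2+2 = 11 but 12 worker-slots are needed — infeasible.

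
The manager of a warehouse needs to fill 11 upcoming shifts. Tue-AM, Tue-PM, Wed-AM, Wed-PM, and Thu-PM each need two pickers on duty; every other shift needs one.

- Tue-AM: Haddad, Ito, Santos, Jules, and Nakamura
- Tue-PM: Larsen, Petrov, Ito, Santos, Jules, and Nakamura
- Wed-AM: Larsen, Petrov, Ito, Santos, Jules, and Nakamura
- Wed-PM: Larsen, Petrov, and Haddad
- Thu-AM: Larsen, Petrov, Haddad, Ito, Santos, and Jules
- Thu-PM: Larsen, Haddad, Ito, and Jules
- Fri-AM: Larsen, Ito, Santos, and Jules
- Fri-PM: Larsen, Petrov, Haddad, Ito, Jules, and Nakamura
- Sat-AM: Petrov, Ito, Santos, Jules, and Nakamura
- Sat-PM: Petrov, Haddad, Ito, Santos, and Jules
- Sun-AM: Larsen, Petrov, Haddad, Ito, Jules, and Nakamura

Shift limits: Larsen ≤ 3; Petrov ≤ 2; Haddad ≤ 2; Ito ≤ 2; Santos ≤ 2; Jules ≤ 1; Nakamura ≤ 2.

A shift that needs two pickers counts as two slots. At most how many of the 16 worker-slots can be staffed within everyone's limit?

14

Total capacity across all pickers is 3+2+2+2+2+1+2 = 14, and 16 slots are needed, so at most 14 can be filled.
An assignment achieving 14: Tue-AM→Haddad+Ito, Tue-PM→Santos+Jules, Wed-AM→Santos+Nakamura, Wed-PM→Larsen+Petrov, Thu-PM→Larsen+Haddad, Fri-AM→Larsen, Fri-PM→Nakamura, Sat-AM→Petrov, Sat-PM→Ito.
Loads: Larsen 3/3, Petrov 2/2, Haddad 2/2, Ito 2/2, Santos 2/2, Jules 1/1, Nakamura 2/2.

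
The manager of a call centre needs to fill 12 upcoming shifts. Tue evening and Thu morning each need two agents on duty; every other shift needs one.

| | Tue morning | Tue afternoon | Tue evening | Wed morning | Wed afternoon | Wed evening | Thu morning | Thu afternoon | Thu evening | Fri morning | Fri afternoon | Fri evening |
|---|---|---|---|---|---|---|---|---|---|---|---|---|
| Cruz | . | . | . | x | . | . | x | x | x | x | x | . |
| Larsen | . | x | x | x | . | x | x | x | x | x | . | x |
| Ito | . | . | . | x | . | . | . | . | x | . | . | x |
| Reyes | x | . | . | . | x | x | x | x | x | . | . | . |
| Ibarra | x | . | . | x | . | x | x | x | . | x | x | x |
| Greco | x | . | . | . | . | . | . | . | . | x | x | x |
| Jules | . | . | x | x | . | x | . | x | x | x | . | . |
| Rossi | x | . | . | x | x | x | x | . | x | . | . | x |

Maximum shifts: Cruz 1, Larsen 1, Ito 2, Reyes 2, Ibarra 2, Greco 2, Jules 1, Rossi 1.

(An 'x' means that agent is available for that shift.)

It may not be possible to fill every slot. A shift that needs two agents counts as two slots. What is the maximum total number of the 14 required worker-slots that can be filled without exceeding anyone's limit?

Total capacity across all agents is 1+1+2+2+2+2+1+1 = 12, and 14 slots are needed, so at most 12 can be filled.
An assignment achieving 12: Tue morning→Reyes, Tue afternoon→Larsen, Tue evening→Jules, Wed morning→Ito, Wed afternoon→Reyes, Wed evening→Ibarra, Thu morning→Ibarra+Rossi, Thu evening→Ito, Fri morning→Greco, Fri afternoon→Cruz, Fri evening→Greco.
Loads: Cruz 1/1, Larsen 1/1, Ito 2/2, Reyes 2/2, Ibarra 2/2, Greco 2/2, Jules 1/1, Rossi 1/1.

12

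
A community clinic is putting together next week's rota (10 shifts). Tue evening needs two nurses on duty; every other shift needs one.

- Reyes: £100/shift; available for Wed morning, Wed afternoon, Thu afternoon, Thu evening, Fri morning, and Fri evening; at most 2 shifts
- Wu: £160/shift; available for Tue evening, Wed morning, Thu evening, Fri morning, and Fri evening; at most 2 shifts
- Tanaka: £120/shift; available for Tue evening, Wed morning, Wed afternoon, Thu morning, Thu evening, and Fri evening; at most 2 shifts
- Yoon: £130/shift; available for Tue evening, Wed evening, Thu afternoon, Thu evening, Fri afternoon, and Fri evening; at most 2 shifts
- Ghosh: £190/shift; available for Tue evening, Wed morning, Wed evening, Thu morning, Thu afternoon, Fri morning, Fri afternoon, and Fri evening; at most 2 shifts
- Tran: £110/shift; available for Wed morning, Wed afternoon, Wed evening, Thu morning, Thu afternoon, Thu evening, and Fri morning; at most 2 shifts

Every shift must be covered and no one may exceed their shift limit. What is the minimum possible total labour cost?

Picking the cheapest available nurse for each shift independently would cost £1200, but that ignores the shift limits.
An optimal schedule: Tue evening→Wu+Ghosh, Wed morning→Tanaka, Wed afternoon→Reyes, Wed evening→Tran, Thu morning→Tran, Thu afternoon→Reyes, Thu evening→Tanaka, Fri morning→Wu, Fri afternoon→Yoon, Fri evening→Yoon.
Total: 160 + 190 + 120 + 100 + 110 + 110 + 100 + 120 + 160 + 130 + 130 = £1430.

£1430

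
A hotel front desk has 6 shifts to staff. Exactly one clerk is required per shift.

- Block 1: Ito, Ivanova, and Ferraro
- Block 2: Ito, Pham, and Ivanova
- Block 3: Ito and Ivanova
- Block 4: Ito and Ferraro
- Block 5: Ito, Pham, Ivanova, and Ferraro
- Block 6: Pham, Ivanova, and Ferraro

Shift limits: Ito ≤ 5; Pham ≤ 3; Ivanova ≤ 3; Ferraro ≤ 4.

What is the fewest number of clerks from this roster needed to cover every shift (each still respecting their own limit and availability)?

6 slots to fill and no one can take more than 5, so at least ⌈6/5⌉ = 2 clerks are needed.
Ito and Pham alone can cover everything: Block 1→Ito, Block 2→Ito, Block 3→Ito, Block 4→Ito, Block 5→Ito, Block 6→Pham.

2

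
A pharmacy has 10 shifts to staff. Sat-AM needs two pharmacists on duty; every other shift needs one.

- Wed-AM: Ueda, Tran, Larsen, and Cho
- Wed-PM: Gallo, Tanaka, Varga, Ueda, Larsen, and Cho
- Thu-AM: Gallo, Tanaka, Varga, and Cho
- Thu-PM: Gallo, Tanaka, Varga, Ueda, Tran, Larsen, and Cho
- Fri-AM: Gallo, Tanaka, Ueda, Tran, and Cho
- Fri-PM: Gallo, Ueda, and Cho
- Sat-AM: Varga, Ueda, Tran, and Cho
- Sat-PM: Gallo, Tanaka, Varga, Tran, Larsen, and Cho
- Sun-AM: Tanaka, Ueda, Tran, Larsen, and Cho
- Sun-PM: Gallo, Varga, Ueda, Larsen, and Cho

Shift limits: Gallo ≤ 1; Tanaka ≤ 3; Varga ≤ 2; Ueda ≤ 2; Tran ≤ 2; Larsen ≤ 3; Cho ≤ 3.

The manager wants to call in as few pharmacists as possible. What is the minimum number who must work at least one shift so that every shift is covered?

11 slots to fill and no one can take more than 3, so at least ⌈11/3⌉ = 4 pharmacists are needed.
Tanaka, Varga, Larsen, and Cho alone can cover everything: Wed-AM→Larsen, Wed-PM→Larsen, Thu-AM→Tanaka, Thu-PM→Larsen, Fri-AM→Tanaka, Fri-PM→Cho, Sat-AM→Varga+Cho, Sat-PM→Cho, Sun-AM→Tanaka, Sun-PM→Varga.

4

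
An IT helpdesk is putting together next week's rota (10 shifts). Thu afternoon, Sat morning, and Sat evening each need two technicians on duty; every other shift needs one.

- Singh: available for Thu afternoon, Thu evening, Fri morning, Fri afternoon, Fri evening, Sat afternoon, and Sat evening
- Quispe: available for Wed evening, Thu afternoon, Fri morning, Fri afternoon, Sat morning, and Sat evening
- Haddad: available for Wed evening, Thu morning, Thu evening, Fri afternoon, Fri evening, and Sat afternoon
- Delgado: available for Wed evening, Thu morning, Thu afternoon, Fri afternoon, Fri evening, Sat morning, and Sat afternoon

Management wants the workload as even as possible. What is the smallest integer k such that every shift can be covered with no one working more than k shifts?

4

With 4 technicians and 13 worker-slots to fill, someone must work at least ⌈13/4⌉ = 4 shifts, so k ≥ 4.
k = 4 works: Wed evening→Quispe, Thu morning→Haddad, Thu afternoon→Singh+Quispe, Thu evening→Singh, Fri morning→Singh, Fri afternoon→Haddad, Fri evening→Haddad, Sat morning→Quispe+Delgado, Sat afternoon→Haddad, Sat evening→Singh+Quispe.
Loads: Singh 4, Quispe 4, Haddad 4, Delgado 1 — all ≤ 4.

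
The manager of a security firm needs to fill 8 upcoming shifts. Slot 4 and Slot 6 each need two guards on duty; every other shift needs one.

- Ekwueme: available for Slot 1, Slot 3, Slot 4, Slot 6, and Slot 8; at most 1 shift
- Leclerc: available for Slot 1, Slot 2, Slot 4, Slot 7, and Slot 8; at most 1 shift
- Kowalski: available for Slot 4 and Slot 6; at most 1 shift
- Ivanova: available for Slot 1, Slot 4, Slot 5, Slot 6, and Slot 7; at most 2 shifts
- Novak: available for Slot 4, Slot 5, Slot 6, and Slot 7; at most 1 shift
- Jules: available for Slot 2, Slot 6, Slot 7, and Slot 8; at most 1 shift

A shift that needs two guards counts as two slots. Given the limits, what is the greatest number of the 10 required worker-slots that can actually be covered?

7

Total capacity across all guards is 1+1+1+2+1+1 = 7, and 10 slots are needed, so at most 7 can be filled.
An assignment achieving 7: Slot 1→Ivanova, Slot 2→Leclerc, Slot 3→Ekwueme, Slot 4→Kowalski, Slot 5→Ivanova, Slot 7→Novak, Slot 8→Jules.
Loads: Ekwueme 1/1, Leclerc 1/1, Kowalski 1/1, Ivanova 2/2, Novak 1/1, Jules 1/1.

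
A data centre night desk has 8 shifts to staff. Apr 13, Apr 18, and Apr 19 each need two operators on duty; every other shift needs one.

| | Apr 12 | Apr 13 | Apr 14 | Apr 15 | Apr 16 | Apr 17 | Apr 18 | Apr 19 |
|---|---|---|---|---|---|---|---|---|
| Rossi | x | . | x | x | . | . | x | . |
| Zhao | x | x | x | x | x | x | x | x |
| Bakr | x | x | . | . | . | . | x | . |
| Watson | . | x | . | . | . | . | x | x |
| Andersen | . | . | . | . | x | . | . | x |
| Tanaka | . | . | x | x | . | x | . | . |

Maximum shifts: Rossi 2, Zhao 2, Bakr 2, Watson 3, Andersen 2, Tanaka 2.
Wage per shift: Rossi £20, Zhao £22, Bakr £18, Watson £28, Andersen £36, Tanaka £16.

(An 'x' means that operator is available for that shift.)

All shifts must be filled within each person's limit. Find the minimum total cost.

£236

Picking the cheapest available operator for each shift independently would cost £216, but that ignores the shift limits.
An optimal schedule: Apr 12→Bakr, Apr 13→Bakr+Watson, Apr 14→Tanaka, Apr 15→Rossi, Apr 16→Zhao, Apr 17→Tanaka, Apr 18→Rossi+Watson, Apr 19→Zhao+Watson.
Total: 18 + 18 + 28 + 16 + 20 + 22 + 16 + 20 + 28 + 22 + 28 = £236.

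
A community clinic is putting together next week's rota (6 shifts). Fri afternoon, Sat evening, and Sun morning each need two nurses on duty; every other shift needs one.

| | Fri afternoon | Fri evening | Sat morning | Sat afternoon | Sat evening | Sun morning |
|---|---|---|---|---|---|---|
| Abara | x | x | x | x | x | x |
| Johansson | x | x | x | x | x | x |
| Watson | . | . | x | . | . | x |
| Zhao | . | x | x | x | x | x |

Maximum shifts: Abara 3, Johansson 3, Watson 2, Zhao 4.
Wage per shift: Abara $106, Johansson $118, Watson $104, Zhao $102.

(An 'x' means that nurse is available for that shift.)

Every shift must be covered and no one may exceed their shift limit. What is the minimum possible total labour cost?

$946

Fri afternoon can only be covered by Abara and Johansson, so that assignment is forced.
Picking the cheapest available nurse for each shift independently would cost $944, but that ignores the shift limits.
An optimal schedule: Fri afternoon→Abara+Johansson, Fri evening→Zhao, Sat morning→Watson, Sat afternoon→Zhao, Sat evening→Zhao+Abara, Sun morning→Zhao+Watson.
Total: 106 + 118 + 102 + 104 + 102 + 102 + 106 + 102 + 104 = $946.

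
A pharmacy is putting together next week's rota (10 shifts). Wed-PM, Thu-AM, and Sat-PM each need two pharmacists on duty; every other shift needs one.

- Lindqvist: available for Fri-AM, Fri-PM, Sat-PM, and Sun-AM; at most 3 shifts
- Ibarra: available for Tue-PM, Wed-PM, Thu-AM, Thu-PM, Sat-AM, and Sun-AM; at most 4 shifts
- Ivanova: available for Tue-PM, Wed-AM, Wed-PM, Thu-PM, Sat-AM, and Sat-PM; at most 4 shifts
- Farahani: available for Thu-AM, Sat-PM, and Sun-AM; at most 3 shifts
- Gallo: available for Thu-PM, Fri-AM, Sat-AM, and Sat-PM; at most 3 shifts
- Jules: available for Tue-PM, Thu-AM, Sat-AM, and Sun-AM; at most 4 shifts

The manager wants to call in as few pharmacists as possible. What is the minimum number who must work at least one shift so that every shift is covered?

4

13 slots to fill and no one can take more than 4, so at least ⌈13/4⌉ = 4 pharmacists are needed.
Lindqvist, Ibarra, Ivanova, and Farahani alone can cover everything: Tue-PM→Ibarra, Wed-AM→Ivanova, Wed-PM→Ibarra+Ivanova, Thu-AM→Ibarra+Farahani, Thu-PM→Ibarra, Fri-AM→Lindqvist, Fri-PM→Lindqvist, Sat-AM→Ivanova, Sat-PM→Lindqvist+Ivanova, Sun-AM→Farahani.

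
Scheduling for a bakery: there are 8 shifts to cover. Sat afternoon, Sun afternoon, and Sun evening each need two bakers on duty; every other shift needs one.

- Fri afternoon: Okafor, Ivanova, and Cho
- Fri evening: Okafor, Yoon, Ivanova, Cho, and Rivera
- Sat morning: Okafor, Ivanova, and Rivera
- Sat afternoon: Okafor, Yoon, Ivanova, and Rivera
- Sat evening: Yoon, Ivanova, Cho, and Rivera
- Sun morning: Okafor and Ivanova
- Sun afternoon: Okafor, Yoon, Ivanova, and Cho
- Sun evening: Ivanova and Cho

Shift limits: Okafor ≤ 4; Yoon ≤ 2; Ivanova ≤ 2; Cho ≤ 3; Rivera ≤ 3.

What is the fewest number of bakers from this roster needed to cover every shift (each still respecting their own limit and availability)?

4

11 slots to fill and no one can take more than 4, so at least ⌈11/4⌉ = 3 bakers are needed.
Any 3 bakers together have capacity at most 4+3+3 = 10 < 11 slots, so 3 can never suffice.
Okafor, Yoon, Ivanova, and Cho alone can cover everything: Fri afternoon→Okafor, Fri evening→Cho, Sat morning→Okafor, Sat afternoon→Okafor+Yoon, Sat evening→Yoon, Sun morning→Okafor, Sun afternoon→Ivanova+Cho, Sun evening→Ivanova+Cho.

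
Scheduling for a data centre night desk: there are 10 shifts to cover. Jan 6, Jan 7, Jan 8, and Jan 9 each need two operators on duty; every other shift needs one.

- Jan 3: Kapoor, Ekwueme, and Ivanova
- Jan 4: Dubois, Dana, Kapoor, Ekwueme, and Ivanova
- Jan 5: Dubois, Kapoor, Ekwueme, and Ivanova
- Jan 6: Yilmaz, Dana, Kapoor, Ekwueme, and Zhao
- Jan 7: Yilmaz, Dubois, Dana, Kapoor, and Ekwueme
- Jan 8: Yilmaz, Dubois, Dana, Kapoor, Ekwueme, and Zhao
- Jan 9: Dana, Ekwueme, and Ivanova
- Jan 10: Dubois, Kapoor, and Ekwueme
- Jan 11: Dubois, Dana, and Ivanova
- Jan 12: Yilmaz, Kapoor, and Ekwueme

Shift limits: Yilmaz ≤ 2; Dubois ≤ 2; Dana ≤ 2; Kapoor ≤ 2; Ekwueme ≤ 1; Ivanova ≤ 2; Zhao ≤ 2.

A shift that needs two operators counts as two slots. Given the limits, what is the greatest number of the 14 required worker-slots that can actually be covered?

Total capacity across all operators is 2+2+2+2+1+2+2 = 13, and 14 slots are needed, so at most 13 can be filled.
An assignment achieving 13: Jan 3→Kapoor, Jan 4→Ivanova, Jan 5→Ivanova, Jan 6→Yilmaz+Zhao, Jan 7→Dana+Kapoor, Jan 8→Zhao, Jan 9→Dana+Ekwueme, Jan 10→Dubois, Jan 11→Dubois, Jan 12→Yilmaz.
Loads: Yilmaz 2/2, Dubois 2/2, Dana 2/2, Kapoor 2/2, Ekwueme 1/1, Ivanova 2/2, Zhao 2/2.

13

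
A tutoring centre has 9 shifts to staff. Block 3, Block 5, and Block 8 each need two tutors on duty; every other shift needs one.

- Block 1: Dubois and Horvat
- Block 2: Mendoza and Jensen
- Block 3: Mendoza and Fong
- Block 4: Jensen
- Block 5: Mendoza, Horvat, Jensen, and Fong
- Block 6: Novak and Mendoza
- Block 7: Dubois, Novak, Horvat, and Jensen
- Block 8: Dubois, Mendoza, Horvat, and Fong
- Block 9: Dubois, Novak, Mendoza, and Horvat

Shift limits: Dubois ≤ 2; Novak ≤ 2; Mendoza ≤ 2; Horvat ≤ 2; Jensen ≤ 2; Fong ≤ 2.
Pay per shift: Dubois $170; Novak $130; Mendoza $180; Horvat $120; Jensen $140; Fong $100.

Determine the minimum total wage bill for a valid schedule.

Block 3 can only be covered by Mendoza and Fong, so that assignment is forced.
Block 4 can only be covered by Jensen, so that assignment is forced.
Picking the cheapest available tutor for each shift independently would cost $1490, but that ignores the shift limits.
An optimal schedule: Block 1→Dubois, Block 2→Mendoza, Block 3→Mendoza+Fong, Block 4→Jensen, Block 5→Horvat+Jensen, Block 6→Novak, Block 7→Dubois, Block 8→Horvat+Fong, Block 9→Novak.
Total: 170 + 180 + 180 + 100 + 140 + 120 + 140 + 130 + 170 + 120 + 100 + 130 = $1680.

$1680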